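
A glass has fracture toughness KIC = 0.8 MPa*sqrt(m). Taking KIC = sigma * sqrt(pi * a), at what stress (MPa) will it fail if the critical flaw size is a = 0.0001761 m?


Rearrange KIC = sigma * sqrt(pi * a):
  sigma = KIC / sqrt(pi * a)
  sqrt(pi * 0.0001761) = 0.023521
  sigma = 0.8 / 0.023521 = 34.01 MPa

34.01 MPa


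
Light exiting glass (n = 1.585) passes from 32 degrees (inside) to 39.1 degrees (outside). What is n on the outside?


Apply Snell's law: n1 * sin(theta1) = n2 * sin(theta2)
  n2 = n1 * sin(theta1) / sin(theta2)
  sin(32) = 0.529919
  sin(39.1) = 0.630676
  n2 = 1.585 * 0.529919 / 0.630676 = 1.3318

1.3318


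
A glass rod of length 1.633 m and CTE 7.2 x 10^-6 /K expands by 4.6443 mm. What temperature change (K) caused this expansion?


Rearrange dL = alpha * L0 * dT for dT:
  dT = dL / (alpha * L0)
  dL (m) = 4.6443 / 1000 = 0.0046443
  dT = 0.0046443 / ((7.2 x 10^-6) * 1.633) = 395.0 K

395.0 K


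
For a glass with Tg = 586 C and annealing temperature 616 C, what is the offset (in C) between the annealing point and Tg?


Offset = T_anneal - Tg:
  offset = 616 - 586 = 30 C

30 C


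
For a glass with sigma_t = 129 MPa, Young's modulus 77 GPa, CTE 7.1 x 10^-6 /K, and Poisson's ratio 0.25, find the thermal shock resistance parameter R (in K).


Thermal shock resistance: R = sigma * (1 - nu) / (E * alpha)
  Numerator = 129 * (1 - 0.25) = 96.75
  Denominator = 77 * 1000 * (7.1 x 10^-6) = 0.5467
  R = 96.75 / 0.5467 = 177.0 K

177.0 K


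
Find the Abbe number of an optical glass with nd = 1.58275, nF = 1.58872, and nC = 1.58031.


Abbe number formula: Vd = (nd - 1) / (nF - nC)
  nd - 1 = 1.58275 - 1 = 0.58275
  nF - nC = 1.58872 - 1.58031 = 0.00841
  Vd = 0.58275 / 0.00841 = 69.29

69.29


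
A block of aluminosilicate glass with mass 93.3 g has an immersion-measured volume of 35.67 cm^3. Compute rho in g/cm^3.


Use the definition of density:
  rho = mass / volume
  rho = 93.3 / 35.67 = 2.616 g/cm^3

2.616 g/cm^3


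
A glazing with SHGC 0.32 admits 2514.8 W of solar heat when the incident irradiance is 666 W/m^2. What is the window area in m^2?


Rearrange Q = Area * SHGC * Irradiance:
  Area = Q / (SHGC * Irradiance)
  Area = 2514.8 / (0.32 * 666) = 11.8 m^2

11.8 m^2


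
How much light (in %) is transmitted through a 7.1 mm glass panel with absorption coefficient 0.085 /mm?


Beer-Lambert law: T = exp(-alpha * thickness)
  exponent = -0.085 * 7.1 = -0.6035
  T = exp(-0.6035) = 0.5469
  Percentage = 0.5469 * 100 = 54.69%

54.69%


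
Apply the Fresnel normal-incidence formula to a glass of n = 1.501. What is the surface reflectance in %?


Fresnel reflectance at normal incidence:
  R = ((n - 1)/(n + 1))^2
  (n - 1)/(n + 1) = (1.501 - 1)/(1.501 + 1) = 0.20032
  R = 0.20032^2 = 0.0401281
  R(%) = 0.0401281 * 100 = 4.013%

4.013%


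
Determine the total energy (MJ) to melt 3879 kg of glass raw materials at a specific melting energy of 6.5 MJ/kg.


Total energy = mass * specific energy
  E = 3879 * 6.5 = 25213.5 MJ

25213.5 MJ


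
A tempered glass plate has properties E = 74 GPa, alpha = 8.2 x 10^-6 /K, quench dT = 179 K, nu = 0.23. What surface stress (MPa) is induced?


Tempering stress: sigma = E * alpha * dT / (1 - nu)
  E (MPa) = 74 * 1000 = 74000
  Numerator = 74000 * (8.2 x 10^-6) * 179 = 108.6172
  Denominator = 1 - 0.23 = 0.77
  sigma = 108.6172 / 0.77 = 141.1 MPa

141.1 MPa


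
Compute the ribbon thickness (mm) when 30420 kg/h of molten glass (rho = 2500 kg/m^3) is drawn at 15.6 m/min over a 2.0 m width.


Ribbon cross-section from mass balance:
  Volume rate = throughput / density = 30420 / 2500 = 12.168 m^3/h
  thickness = volume rate / (speed * 60 * width), i.e.
  thickness = throughput / (60 * speed * width * density) * 1000
  thickness = 30420 / (60 * 15.6 * 2.0 * 2500) * 1000 = 6.5 mm

6.5 mm


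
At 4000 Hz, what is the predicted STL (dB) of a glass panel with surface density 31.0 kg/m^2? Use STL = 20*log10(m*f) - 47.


Mass law: STL = 20 * log10(m * f) - 47
  m * f = 31.0 * 4000 = 124000
  log10(124000) = 5.09342
  STL = 20 * 5.09342 - 47 = 101.8684 - 47 = 54.9 dB

54.9 dB


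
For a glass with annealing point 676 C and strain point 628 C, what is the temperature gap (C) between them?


Gap = T_anneal - T_strain:
  gap = 676 - 628 = 48 C

48 C


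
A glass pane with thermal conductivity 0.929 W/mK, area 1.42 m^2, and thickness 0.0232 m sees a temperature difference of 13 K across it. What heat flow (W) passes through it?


Fourier's law: Q = k * A * dT / t
  Q = 0.929 * 1.42 * 13 / 0.0232
  Q = 17.14934 / 0.0232 = 739.2 W

739.2 W


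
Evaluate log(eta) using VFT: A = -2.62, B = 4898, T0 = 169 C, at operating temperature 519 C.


VFT equation: log(eta) = A + B / (T - T0)
  T - T0 = 519 - 169 = 350
  B / (T - T0) = 4898 / 350 = 13.994
  log(eta) = -2.62 + 13.994 = 11.374

11.374


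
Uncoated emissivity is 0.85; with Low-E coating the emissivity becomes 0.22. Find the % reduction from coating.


Percentage reduction = (1 - coated/uncoated) * 100
  Ratio = 0.22 / 0.85 = 0.2588
  Reduction = (1 - 0.2588) * 100 = 74.1%

74.1%


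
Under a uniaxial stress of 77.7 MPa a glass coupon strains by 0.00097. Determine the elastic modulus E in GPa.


Young's modulus: E = stress / strain
  E = 77.7 MPa / 0.00097 = 80103.09 MPa
Convert to GPa: 80103.09 / 1000 = 80.1 GPa

80.1 GPa


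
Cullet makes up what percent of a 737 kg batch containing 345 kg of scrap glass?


Cullet ratio = (cullet mass / total batch mass) * 100
  Ratio = 345 / 737 * 100 = 46.81%

46.81%


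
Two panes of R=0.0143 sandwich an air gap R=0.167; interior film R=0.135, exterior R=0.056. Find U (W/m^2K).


Total thermal resistance (series):
  R_total = R_in + R_glass + R_air + R_glass + R_out
  R_total = 0.135 + 0.0143 + 0.167 + 0.0143 + 0.056 = 0.3866 m^2K/W
U-value = 1 / R_total = 1 / 0.3866 = 2.587 W/m^2K

2.587 W/m^2K


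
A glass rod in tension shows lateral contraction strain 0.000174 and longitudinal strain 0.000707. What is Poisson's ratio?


Poisson's ratio: nu = lateral strain / axial strain
  nu = 0.000174 / 0.000707 = 0.2461

0.2461


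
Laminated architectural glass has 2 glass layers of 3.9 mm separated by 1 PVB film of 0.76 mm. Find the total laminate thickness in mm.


Total thickness = glass contribution + PVB contribution
  Glass: 2 * 3.9 = 7.8 mm
  PVB: 1 * 0.76 = 0.76 mm
  Total = 7.8 + 0.76 = 8.56 mm

8.56 mm


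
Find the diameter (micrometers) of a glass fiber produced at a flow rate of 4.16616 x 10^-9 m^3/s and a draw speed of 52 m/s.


Cross-sectional area from continuity:
  A = Q / v = 4.16616 x 10^-9 / 52 = 8.011846 x 10^-11 m^2
Diameter from circular cross-section:
  d = sqrt(4A / pi) * 10^6 (m -> um)
  d = sqrt(4 * 8.011846 x 10^-11 / pi) * 10^6 = 10.1 um

10.1 um


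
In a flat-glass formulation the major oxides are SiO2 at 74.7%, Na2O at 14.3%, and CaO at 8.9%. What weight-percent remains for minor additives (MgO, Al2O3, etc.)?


Sum the three major oxides:
  SiO2 + Na2O + CaO = 74.7 + 14.3 + 8.9 = 97.9%
Subtract from 100%:
  Others = 100 - 97.9 = 2.1%

2.1%


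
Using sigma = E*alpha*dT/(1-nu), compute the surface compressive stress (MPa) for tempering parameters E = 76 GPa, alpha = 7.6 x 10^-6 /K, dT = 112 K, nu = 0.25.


Tempering stress: sigma = E * alpha * dT / (1 - nu)
  E (MPa) = 76 * 1000 = 76000
  Numerator = 76000 * (7.6 x 10^-6) * 112 = 64.6912
  Denominator = 1 - 0.25 = 0.75
  sigma = 64.6912 / 0.75 = 86.3 MPa

86.3 MPa


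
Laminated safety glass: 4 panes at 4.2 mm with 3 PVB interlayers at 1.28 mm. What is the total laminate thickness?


Total thickness = glass contribution + PVB contribution
  Glass: 4 * 4.2 = 16.8 mm
  PVB: 3 * 1.28 = 3.84 mm
  Total = 16.8 + 3.84 = 20.64 mm

20.64 mm


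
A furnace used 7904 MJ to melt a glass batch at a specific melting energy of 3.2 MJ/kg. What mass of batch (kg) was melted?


Rearrange E = m * s for m:
  m = E / s
  m = 7904 / 3.2 = 2470.0 kg

2470.0 kg


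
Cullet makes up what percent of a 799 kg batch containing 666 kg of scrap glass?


Cullet ratio = (cullet mass / total batch mass) * 100
  Ratio = 666 / 799 * 100 = 83.35%

83.35%


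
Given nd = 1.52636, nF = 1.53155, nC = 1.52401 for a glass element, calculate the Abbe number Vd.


Abbe number formula: Vd = (nd - 1) / (nF - nC)
  nd - 1 = 1.52636 - 1 = 0.52636
  nF - nC = 1.53155 - 1.52401 = 0.00754
  Vd = 0.52636 / 0.00754 = 69.81

69.81


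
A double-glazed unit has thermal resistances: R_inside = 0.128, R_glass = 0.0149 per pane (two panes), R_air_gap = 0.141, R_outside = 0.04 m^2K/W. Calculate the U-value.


Total thermal resistance (series):
  R_total = R_in + R_glass + R_air + R_glass + R_out
  R_total = 0.128 + 0.0149 + 0.141 + 0.0149 + 0.04 = 0.3388 m^2K/W
U-value = 1 / R_total = 1 / 0.3388 = 2.952 W/m^2K

2.952 W/m^2K


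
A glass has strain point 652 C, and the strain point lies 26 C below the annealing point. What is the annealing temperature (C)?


T_anneal = T_strain + gap:
  T_anneal = 652 + 26 = 678 C

678 C


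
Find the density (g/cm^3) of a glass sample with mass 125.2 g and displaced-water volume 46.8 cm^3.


Use the definition of density:
  rho = mass / volume
  rho = 125.2 / 46.8 = 2.675 g/cm^3

2.675 g/cm^3


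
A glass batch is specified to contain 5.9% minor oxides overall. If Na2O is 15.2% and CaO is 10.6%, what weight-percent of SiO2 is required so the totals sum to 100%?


Known pieces sum to 100%:
  SiO2 = 100 - (others + Na2O + CaO)
  SiO2 = 100 - (5.9 + 15.2 + 10.6) = 68.3%

68.3%


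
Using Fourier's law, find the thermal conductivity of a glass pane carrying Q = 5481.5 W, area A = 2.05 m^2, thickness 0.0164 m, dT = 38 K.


Fourier's law rearranged: k = Q * t / (A * dT)
  Numerator = 5481.5 * 0.0164 = 89.8966
  Denominator = 2.05 * 38 = 77.9
  k = 89.8966 / 77.9 = 1.154 W/mK

1.154 W/mK


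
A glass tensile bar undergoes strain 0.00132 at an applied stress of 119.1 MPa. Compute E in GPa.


Young's modulus: E = stress / strain
  E = 119.1 MPa / 0.00132 = 90227.27 MPa
Convert to GPa: 90227.27 / 1000 = 90.23 GPa

90.23 GPa


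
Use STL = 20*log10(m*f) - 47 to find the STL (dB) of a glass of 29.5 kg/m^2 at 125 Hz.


Mass law: STL = 20 * log10(m * f) - 47
  m * f = 29.5 * 125 = 3687.5
  log10(3687.5) = 3.56673
  STL = 20 * 3.56673 - 47 = 71.3346 - 47 = 24.3 dB

24.3 dB


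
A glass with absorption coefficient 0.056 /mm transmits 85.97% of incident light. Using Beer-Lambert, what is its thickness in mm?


Rearrange T = exp(-alpha * thickness):
  thickness = -ln(T) / alpha
  T = 85.97/100 = 0.8597
  ln(T) = -0.15117
  -ln(T) = 0.15117
  thickness = 0.15117 / 0.056 = 2.7 mm

2.7 mm


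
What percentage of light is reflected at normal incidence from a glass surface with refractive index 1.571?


Fresnel reflectance at normal incidence:
  R = ((n - 1)/(n + 1))^2
  (n - 1)/(n + 1) = (1.571 - 1)/(1.571 + 1) = 0.222093
  R = 0.222093^2 = 0.0493253
  R(%) = 0.0493253 * 100 = 4.933%

4.933%


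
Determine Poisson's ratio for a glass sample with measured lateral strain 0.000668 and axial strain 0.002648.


Poisson's ratio: nu = lateral strain / axial strain
  nu = 0.000668 / 0.002648 = 0.2523

0.2523


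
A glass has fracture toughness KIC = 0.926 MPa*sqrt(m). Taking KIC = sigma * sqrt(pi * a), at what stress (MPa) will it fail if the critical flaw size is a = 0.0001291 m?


Rearrange KIC = sigma * sqrt(pi * a):
  sigma = KIC / sqrt(pi * a)
  sqrt(pi * 0.0001291) = 0.020139
  sigma = 0.926 / 0.020139 = 45.98 MPa

45.98 MPa


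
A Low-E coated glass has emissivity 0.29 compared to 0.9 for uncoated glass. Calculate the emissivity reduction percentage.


Percentage reduction = (1 - coated/uncoated) * 100
  Ratio = 0.29 / 0.9 = 0.3222
  Reduction = (1 - 0.3222) * 100 = 67.8%

67.8%


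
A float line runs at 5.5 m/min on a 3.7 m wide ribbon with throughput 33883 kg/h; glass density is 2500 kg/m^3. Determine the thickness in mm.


Ribbon cross-section from mass balance:
  Volume rate = throughput / density = 33883 / 2500 = 13.5532 m^3/h
  thickness = volume rate / (speed * 60 * width), i.e.
  thickness = throughput / (60 * speed * width * density) * 1000
  thickness = 33883 / (60 * 5.5 * 3.7 * 2500) * 1000 = 11.1 mm

11.1 mm


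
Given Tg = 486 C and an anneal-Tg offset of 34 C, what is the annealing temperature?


The annealing temperature is Tg plus the offset:
  T_anneal = 486 + 34 = 520 C

520 C


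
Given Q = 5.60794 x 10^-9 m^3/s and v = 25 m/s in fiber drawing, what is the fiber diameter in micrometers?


Cross-sectional area from continuity:
  A = Q / v = 5.60794 x 10^-9 / 25 = 2.243176 x 10^-10 m^2
Diameter from circular cross-section:
  d = sqrt(4A / pi) * 10^6 (m -> um)
  d = sqrt(4 * 2.243176 x 10^-10 / pi) * 10^6 = 16.9 um

16.9 um


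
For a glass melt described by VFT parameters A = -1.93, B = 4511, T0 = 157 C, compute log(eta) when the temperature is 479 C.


VFT equation: log(eta) = A + B / (T - T0)
  T - T0 = 479 - 157 = 322
  B / (T - T0) = 4511 / 322 = 14.009
  log(eta) = -1.93 + 14.009 = 12.079

12.079


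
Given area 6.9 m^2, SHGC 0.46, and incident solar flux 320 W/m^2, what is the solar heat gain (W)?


Solar heat gain: Q = Area * SHGC * Irradiance
  Q = 6.9 * 0.46 * 320 = 1015.7 W

1015.7 W


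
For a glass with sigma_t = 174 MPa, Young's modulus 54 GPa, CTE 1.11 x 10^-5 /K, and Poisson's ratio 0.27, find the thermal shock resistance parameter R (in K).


Thermal shock resistance: R = sigma * (1 - nu) / (E * alpha)
  Numerator = 174 * (1 - 0.27) = 127.02
  Denominator = 54 * 1000 * (1.11 x 10^-5) = 0.5994
  R = 127.02 / 0.5994 = 211.9 K

211.9 K


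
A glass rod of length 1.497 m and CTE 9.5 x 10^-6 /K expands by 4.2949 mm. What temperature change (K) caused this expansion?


Rearrange dL = alpha * L0 * dT for dT:
  dT = dL / (alpha * L0)
  dL (m) = 4.2949 / 1000 = 0.0042949
  dT = 0.0042949 / ((9.5 x 10^-6) * 1.497) = 302.0 K

302.0 K


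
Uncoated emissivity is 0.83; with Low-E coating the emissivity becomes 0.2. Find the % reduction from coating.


Percentage reduction = (1 - coated/uncoated) * 100
  Ratio = 0.2 / 0.83 = 0.241
  Reduction = (1 - 0.241) * 100 = 75.9%

75.9%


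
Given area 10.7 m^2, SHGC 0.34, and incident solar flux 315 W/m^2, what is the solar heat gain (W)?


Solar heat gain: Q = Area * SHGC * Irradiance
  Q = 10.7 * 0.34 * 315 = 1146 W

1146 W


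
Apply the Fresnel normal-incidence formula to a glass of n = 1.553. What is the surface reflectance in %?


Fresnel reflectance at normal incidence:
  R = ((n - 1)/(n + 1))^2
  (n - 1)/(n + 1) = (1.553 - 1)/(1.553 + 1) = 0.216608
  R = 0.216608^2 = 0.046919
  R(%) = 0.046919 * 100 = 4.692%

4.692%


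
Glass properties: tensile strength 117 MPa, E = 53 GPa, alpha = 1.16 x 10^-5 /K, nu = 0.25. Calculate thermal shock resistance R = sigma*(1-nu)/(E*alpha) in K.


Thermal shock resistance: R = sigma * (1 - nu) / (E * alpha)
  Numerator = 117 * (1 - 0.25) = 87.75
  Denominator = 53 * 1000 * (1.16 x 10^-5) = 0.6148
  R = 87.75 / 0.6148 = 142.7 K

142.7 K


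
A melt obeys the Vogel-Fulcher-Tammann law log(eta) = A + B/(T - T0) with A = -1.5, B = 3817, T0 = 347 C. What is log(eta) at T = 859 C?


VFT equation: log(eta) = A + B / (T - T0)
  T - T0 = 859 - 347 = 512
  B / (T - T0) = 3817 / 512 = 7.455
  log(eta) = -1.5 + 7.455 = 5.955

5.955


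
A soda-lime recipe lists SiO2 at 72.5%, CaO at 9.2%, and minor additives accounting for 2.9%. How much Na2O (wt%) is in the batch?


Pieces sum to 100%:
  Na2O = 100 - (SiO2 + CaO + others)
  Na2O = 100 - (72.5 + 9.2 + 2.9) = 15.4%

15.4%


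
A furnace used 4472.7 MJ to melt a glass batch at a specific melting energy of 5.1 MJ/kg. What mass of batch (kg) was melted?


Rearrange E = m * s for m:
  m = E / s
  m = 4472.7 / 5.1 = 877.0 kg

877.0 kg


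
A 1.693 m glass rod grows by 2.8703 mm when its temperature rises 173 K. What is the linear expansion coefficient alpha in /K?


Rearrange dL = alpha * L0 * dT for alpha:
  alpha = dL / (L0 * dT)
  alpha = (2.8703 / 1000) / (1.693 * 173) = 0.0000098 /K = 9.8 x 10^-6 /K

9.8 x 10^-6 /K


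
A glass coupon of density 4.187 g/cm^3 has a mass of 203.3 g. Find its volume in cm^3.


Rearrange rho = m / V:
  V = m / rho
  V = 203.3 / 4.187 = 48.555 cm^3

48.555 cm^3


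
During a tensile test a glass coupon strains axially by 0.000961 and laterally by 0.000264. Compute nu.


Poisson's ratio: nu = lateral strain / axial strain
  nu = 0.000264 / 0.000961 = 0.2747

0.2747


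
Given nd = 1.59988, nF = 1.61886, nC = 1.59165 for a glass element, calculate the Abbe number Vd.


Abbe number formula: Vd = (nd - 1) / (nF - nC)
  nd - 1 = 1.59988 - 1 = 0.59988
  nF - nC = 1.61886 - 1.59165 = 0.02721
  Vd = 0.59988 / 0.02721 = 22.05

22.05


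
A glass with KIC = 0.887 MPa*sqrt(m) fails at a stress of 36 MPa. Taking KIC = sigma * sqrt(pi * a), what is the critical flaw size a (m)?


Rearrange KIC = sigma * sqrt(pi * a):
  sqrt(pi * a) = KIC / sigma
  sqrt(pi * a) = 0.887 / 36 = 0.024639
  a = (KIC / sigma)^2 / pi
  a = 0.024639^2 / pi = 0.0001932 m

0.0001932 m


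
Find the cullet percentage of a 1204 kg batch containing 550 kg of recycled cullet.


Cullet ratio = (cullet mass / total batch mass) * 100
  Ratio = 550 / 1204 * 100 = 45.68%

45.68%


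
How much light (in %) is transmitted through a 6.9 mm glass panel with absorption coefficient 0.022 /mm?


Beer-Lambert law: T = exp(-alpha * thickness)
  exponent = -0.022 * 6.9 = -0.1518
  T = exp(-0.1518) = 0.8592
  Percentage = 0.8592 * 100 = 85.92%

85.92%


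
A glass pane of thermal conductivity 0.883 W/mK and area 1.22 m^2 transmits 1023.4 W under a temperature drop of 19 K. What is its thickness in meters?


Fourier's law: t = k * A * dT / Q
  t = 0.883 * 1.22 * 19 / 1023.4
  t = 20.46794 / 1023.4 = 0.02 m

0.02 m


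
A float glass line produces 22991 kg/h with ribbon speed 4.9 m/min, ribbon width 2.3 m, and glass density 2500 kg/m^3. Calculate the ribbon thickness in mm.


Ribbon cross-section from mass balance:
  Volume rate = throughput / density = 22991 / 2500 = 9.1964 m^3/h
  thickness = volume rate / (speed * 60 * width), i.e.
  thickness = throughput / (60 * speed * width * density) * 1000
  thickness = 22991 / (60 * 4.9 * 2.3 * 2500) * 1000 = 13.6 mm

13.6 mm


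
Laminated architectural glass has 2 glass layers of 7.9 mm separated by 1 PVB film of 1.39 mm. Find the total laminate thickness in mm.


Total thickness = glass contribution + PVB contribution
  Glass: 2 * 7.9 = 15.8 mm
  PVB: 1 * 1.39 = 1.39 mm
  Total = 15.8 + 1.39 = 17.19 mm

17.19 mm


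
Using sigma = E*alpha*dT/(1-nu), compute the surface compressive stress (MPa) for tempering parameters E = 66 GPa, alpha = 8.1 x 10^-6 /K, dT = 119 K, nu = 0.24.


Tempering stress: sigma = E * alpha * dT / (1 - nu)
  E (MPa) = 66 * 1000 = 66000
  Numerator = 66000 * (8.1 x 10^-6) * 119 = 63.6174
  Denominator = 1 - 0.24 = 0.76
  sigma = 63.6174 / 0.76 = 83.7 MPa

83.7 MPa


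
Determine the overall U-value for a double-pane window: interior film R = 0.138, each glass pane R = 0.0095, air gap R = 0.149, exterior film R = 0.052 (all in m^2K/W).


Total thermal resistance (series):
  R_total = R_in + R_glass + R_air + R_glass + R_out
  R_total = 0.138 + 0.0095 + 0.149 + 0.0095 + 0.052 = 0.358 m^2K/W
U-value = 1 / R_total = 1 / 0.358 = 2.793 W/m^2K

2.793 W/m^2K


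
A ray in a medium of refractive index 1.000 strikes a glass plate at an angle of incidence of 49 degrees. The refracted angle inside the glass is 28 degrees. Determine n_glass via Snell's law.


Apply Snell's law: n1 * sin(theta1) = n2 * sin(theta2)
  n2 = n1 * sin(theta1) / sin(theta2)
  sin(49) = 0.75471
  sin(28) = 0.469472
  n2 = 1.000 * 0.75471 / 0.469472 = 1.6076

1.6076


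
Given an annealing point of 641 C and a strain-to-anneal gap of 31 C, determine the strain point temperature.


Strain point = annealing point - difference:
  T_strain = 641 - 31 = 610 C

610 C


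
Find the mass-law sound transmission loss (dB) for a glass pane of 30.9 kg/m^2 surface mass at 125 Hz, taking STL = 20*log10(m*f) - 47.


Mass law: STL = 20 * log10(m * f) - 47
  m * f = 30.9 * 125 = 3862.5
  log10(3862.5) = 3.58687
  STL = 20 * 3.58687 - 47 = 71.7374 - 47 = 24.7 dB

24.7 dB


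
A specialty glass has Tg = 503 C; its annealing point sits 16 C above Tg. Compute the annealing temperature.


The annealing temperature is Tg plus the offset:
  T_anneal = 503 + 16 = 519 C

519 C


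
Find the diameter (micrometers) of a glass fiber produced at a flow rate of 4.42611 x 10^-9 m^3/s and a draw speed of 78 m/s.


Cross-sectional area from continuity:
  A = Q / v = 4.42611 x 10^-9 / 78 = 5.6745 x 10^-11 m^2
Diameter from circular cross-section:
  d = sqrt(4A / pi) * 10^6 (m -> um)
  d = sqrt(4 * 5.6745 x 10^-11 / pi) * 10^6 = 8.5 um

8.5 um


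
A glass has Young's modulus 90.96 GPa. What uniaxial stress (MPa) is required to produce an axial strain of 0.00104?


Rearrange E = sigma / epsilon:
  sigma = E * epsilon
  E (MPa) = 90.96 * 1000 = 90960
  sigma = 90960 * 0.00104 = 94.6 MPa

94.6 MPa


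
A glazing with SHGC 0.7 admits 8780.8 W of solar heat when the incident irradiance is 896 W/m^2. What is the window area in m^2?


Rearrange Q = Area * SHGC * Irradiance:
  Area = Q / (SHGC * Irradiance)
  Area = 8780.8 / (0.7 * 896) = 14.0 m^2

14.0 m^2


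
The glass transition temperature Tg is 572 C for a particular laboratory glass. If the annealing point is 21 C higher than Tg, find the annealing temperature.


The annealing temperature is Tg plus the offset:
  T_anneal = 572 + 21 = 593 C

593 C


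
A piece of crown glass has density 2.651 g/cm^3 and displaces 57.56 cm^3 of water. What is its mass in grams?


Rearrange rho = m / V:
  m = rho * V
  m = 2.651 * 57.56 = 152.592 g

152.592 g


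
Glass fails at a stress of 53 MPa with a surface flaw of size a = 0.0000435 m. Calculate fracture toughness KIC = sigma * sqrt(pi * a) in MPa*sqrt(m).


Fracture toughness: KIC = sigma * sqrt(pi * a)
  pi * a = pi * 0.0000435 = 0.000136659
  sqrt(pi * a) = 0.01169
  KIC = 53 * 0.01169 = 0.62 MPa*sqrt(m)

0.62 MPa*sqrt(m)


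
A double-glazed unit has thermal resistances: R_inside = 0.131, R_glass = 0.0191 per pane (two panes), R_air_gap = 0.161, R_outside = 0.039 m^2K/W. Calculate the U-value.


Total thermal resistance (series):
  R_total = R_in + R_glass + R_air + R_glass + R_out
  R_total = 0.131 + 0.0191 + 0.161 + 0.0191 + 0.039 = 0.3692 m^2K/W
U-value = 1 / R_total = 1 / 0.3692 = 2.709 W/m^2K

2.709 W/m^2K


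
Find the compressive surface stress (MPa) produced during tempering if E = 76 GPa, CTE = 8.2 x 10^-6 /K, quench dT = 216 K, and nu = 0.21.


Tempering stress: sigma = E * alpha * dT / (1 - nu)
  E (MPa) = 76 * 1000 = 76000
  Numerator = 76000 * (8.2 x 10^-6) * 216 = 134.6112
  Denominator = 1 - 0.21 = 0.79
  sigma = 134.6112 / 0.79 = 170.4 MPa

170.4 MPa


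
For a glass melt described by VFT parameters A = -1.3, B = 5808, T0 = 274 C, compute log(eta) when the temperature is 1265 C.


VFT equation: log(eta) = A + B / (T - T0)
  T - T0 = 1265 - 274 = 991
  B / (T - T0) = 5808 / 991 = 5.861
  log(eta) = -1.3 + 5.861 = 4.561

4.561


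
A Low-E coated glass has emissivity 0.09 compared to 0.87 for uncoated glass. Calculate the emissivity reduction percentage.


Percentage reduction = (1 - coated/uncoated) * 100
  Ratio = 0.09 / 0.87 = 0.1034
  Reduction = (1 - 0.1034) * 100 = 89.7%

89.7%


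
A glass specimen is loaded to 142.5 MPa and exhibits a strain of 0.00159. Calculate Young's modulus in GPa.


Young's modulus: E = stress / strain
  E = 142.5 MPa / 0.00159 = 89622.64 MPa
Convert to GPa: 89622.64 / 1000 = 89.62 GPa

89.62 GPa


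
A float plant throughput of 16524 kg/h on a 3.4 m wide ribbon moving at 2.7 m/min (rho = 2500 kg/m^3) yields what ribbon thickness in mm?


Ribbon cross-section from mass balance:
  Volume rate = throughput / density = 16524 / 2500 = 6.6096 m^3/h
  thickness = volume rate / (speed * 60 * width), i.e.
  thickness = throughput / (60 * speed * width * density) * 1000
  thickness = 16524 / (60 * 2.7 * 3.4 * 2500) * 1000 = 12.0 mm

12.0 mm


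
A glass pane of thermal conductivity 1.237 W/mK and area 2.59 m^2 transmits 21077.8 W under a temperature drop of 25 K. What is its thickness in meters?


Fourier's law: t = k * A * dT / Q
  t = 1.237 * 2.59 * 25 / 21077.8
  t = 80.09575 / 21077.8 = 0.0038 m

0.0038 m


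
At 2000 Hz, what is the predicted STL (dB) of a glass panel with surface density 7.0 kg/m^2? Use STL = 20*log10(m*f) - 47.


Mass law: STL = 20 * log10(m * f) - 47
  m * f = 7.0 * 2000 = 14000
  log10(14000) = 4.14613
  STL = 20 * 4.14613 - 47 = 82.9226 - 47 = 35.9 dB

35.9 dB


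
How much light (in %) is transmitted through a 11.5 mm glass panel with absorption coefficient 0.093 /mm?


Beer-Lambert law: T = exp(-alpha * thickness)
  exponent = -0.093 * 11.5 = -1.0695
  T = exp(-1.0695) = 0.3432
  Percentage = 0.3432 * 100 = 34.32%

34.32%


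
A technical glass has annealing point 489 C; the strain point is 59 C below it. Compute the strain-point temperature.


Strain point = annealing point - difference:
  T_strain = 489 - 59 = 430 C

430 C


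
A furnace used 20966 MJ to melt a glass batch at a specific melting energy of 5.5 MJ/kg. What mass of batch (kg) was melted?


Rearrange E = m * s for m:
  m = E / s
  m = 20966 / 5.5 = 3812.0 kg

3812.0 kg


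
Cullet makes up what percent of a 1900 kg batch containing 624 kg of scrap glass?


Cullet ratio = (cullet mass / total batch mass) * 100
  Ratio = 624 / 1900 * 100 = 32.84%

32.84%


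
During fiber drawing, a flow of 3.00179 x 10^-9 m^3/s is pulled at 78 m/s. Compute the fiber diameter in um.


Cross-sectional area from continuity:
  A = Q / v = 3.00179 x 10^-9 / 78 = 3.848449 x 10^-11 m^2
Diameter from circular cross-section:
  d = sqrt(4A / pi) * 10^6 (m -> um)
  d = sqrt(4 * 3.848449 x 10^-11 / pi) * 10^6 = 7.0 um

7.0 um


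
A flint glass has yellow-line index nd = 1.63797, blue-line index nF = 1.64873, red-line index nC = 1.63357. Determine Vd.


Abbe number formula: Vd = (nd - 1) / (nF - nC)
  nd - 1 = 1.63797 - 1 = 0.63797
  nF - nC = 1.64873 - 1.63357 = 0.01516
  Vd = 0.63797 / 0.01516 = 42.08

42.08


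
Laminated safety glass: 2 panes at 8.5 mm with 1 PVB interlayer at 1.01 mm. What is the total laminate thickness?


Total thickness = glass contribution + PVB contribution
  Glass: 2 * 8.5 = 17.0 mm
  PVB: 1 * 1.01 = 1.01 mm
  Total = 17.0 + 1.01 = 18.01 mm

18.01 mm


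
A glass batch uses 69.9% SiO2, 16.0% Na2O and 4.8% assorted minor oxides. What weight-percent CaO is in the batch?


Pieces sum to 100%:
  CaO = 100 - (SiO2 + Na2O + others)
  CaO = 100 - (69.9 + 16.0 + 4.8) = 9.3%

9.3%


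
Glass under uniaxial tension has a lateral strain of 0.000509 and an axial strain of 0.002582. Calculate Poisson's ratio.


Poisson's ratio: nu = lateral strain / axial strain
  nu = 0.000509 / 0.002582 = 0.1971

0.1971


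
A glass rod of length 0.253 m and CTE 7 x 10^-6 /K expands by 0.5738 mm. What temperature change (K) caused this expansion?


Rearrange dL = alpha * L0 * dT for dT:
  dT = dL / (alpha * L0)
  dL (m) = 0.5738 / 1000 = 0.0005738
  dT = 0.0005738 / ((7 x 10^-6) * 0.253) = 324.0 K

324.0 K


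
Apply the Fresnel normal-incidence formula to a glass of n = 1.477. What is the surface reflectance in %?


Fresnel reflectance at normal incidence:
  R = ((n - 1)/(n + 1))^2
  (n - 1)/(n + 1) = (1.477 - 1)/(1.477 + 1) = 0.192572
  R = 0.192572^2 = 0.037084
  R(%) = 0.037084 * 100 = 3.708%

3.708%


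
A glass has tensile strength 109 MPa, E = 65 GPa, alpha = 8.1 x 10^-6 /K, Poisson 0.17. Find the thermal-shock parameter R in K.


Thermal shock resistance: R = sigma * (1 - nu) / (E * alpha)
  Numerator = 109 * (1 - 0.17) = 90.47
  Denominator = 65 * 1000 * (8.1 x 10^-6) = 0.5265
  R = 90.47 / 0.5265 = 171.8 K

171.8 K


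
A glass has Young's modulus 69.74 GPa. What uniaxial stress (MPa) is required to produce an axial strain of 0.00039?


Rearrange E = sigma / epsilon:
  sigma = E * epsilon
  E (MPa) = 69.74 * 1000 = 69740
  sigma = 69740 * 0.00039 = 27.2 MPa

27.2 MPa


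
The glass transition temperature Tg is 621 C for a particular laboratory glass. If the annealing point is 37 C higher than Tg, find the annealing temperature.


The annealing temperature is Tg plus the offset:
  T_anneal = 621 + 37 = 658 C

658 C


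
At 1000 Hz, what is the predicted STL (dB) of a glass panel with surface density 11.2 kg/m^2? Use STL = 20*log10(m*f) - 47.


Mass law: STL = 20 * log10(m * f) - 47
  m * f = 11.2 * 1000 = 11200
  log10(11200) = 4.04922
  STL = 20 * 4.04922 - 47 = 80.9844 - 47 = 34.0 dB

34.0 dB


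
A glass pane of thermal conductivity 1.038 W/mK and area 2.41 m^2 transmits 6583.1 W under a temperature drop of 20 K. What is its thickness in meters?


Fourier's law: t = k * A * dT / Q
  t = 1.038 * 2.41 * 20 / 6583.1
  t = 50.0316 / 6583.1 = 0.0076 m

0.0076 m


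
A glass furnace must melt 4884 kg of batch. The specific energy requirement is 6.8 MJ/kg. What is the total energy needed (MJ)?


Total energy = mass * specific energy
  E = 4884 * 6.8 = 33211.2 MJ

33211.2 MJ


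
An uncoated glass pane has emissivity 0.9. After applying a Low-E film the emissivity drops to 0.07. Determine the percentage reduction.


Percentage reduction = (1 - coated/uncoated) * 100
  Ratio = 0.07 / 0.9 = 0.0778
  Reduction = (1 - 0.0778) * 100 = 92.2%

92.2%


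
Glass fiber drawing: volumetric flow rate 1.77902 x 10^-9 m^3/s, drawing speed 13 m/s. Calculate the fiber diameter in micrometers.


Cross-sectional area from continuity:
  A = Q / v = 1.77902 x 10^-9 / 13 = 1.368477 x 10^-10 m^2
Diameter from circular cross-section:
  d = sqrt(4A / pi) * 10^6 (m -> um)
  d = sqrt(4 * 1.368477 x 10^-10 / pi) * 10^6 = 13.2 um

13.2 um


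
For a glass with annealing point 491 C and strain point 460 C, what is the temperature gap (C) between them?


Gap = T_anneal - T_strain:
  gap = 491 - 460 = 31 C

31 C


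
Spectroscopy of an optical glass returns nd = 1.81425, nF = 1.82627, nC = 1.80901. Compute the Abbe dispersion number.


Abbe number formula: Vd = (nd - 1) / (nF - nC)
  nd - 1 = 1.81425 - 1 = 0.81425
  nF - nC = 1.82627 - 1.80901 = 0.01726
  Vd = 0.81425 / 0.01726 = 47.18

47.18


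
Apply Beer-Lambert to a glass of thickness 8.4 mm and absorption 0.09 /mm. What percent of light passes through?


Beer-Lambert law: T = exp(-alpha * thickness)
  exponent = -0.09 * 8.4 = -0.756
  T = exp(-0.756) = 0.4695
  Percentage = 0.4695 * 100 = 46.95%

46.95%


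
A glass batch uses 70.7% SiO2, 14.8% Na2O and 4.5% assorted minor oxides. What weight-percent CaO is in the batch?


Pieces sum to 100%:
  CaO = 100 - (SiO2 + Na2O + others)
  CaO = 100 - (70.7 + 14.8 + 4.5) = 10.0%

10.0%


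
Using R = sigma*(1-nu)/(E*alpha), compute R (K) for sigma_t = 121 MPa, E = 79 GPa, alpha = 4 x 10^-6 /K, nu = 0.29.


Thermal shock resistance: R = sigma * (1 - nu) / (E * alpha)
  Numerator = 121 * (1 - 0.29) = 85.91
  Denominator = 79 * 1000 * (4 x 10^-6) = 0.316
  R = 85.91 / 0.316 = 271.9 K

271.9 K


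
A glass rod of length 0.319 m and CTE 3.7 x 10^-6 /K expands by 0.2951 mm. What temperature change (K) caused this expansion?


Rearrange dL = alpha * L0 * dT for dT:
  dT = dL / (alpha * L0)
  dL (m) = 0.2951 / 1000 = 0.0002951
  dT = 0.0002951 / ((3.7 x 10^-6) * 0.319) = 250.0 K

250.0 K


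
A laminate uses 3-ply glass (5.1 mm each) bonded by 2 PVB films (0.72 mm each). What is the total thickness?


Total thickness = glass contribution + PVB contribution
  Glass: 3 * 5.1 = 15.3 mm
  PVB: 2 * 0.72 = 1.44 mm
  Total = 15.3 + 1.44 = 16.74 mm

16.74 mm


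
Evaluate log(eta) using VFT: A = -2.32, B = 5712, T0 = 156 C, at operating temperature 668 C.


VFT equation: log(eta) = A + B / (T - T0)
  T - T0 = 668 - 156 = 512
  B / (T - T0) = 5712 / 512 = 11.156
  log(eta) = -2.32 + 11.156 = 8.836

8.836


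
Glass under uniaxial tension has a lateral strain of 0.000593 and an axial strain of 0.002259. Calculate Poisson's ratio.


Poisson's ratio: nu = lateral strain / axial strain
  nu = 0.000593 / 0.002259 = 0.2625

0.2625


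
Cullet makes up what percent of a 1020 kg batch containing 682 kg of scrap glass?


Cullet ratio = (cullet mass / total batch mass) * 100
  Ratio = 682 / 1020 * 100 = 66.86%

66.86%


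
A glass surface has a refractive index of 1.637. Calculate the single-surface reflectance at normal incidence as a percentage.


Fresnel reflectance at normal incidence:
  R = ((n - 1)/(n + 1))^2
  (n - 1)/(n + 1) = (1.637 - 1)/(1.637 + 1) = 0.241562
  R = 0.241562^2 = 0.0583522
  R(%) = 0.0583522 * 100 = 5.835%

5.835%


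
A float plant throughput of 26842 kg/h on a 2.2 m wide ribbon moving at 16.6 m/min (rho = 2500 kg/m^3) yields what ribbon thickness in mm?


Ribbon cross-section from mass balance:
  Volume rate = throughput / density = 26842 / 2500 = 10.7368 m^3/h
  thickness = volume rate / (speed * 60 * width), i.e.
  thickness = throughput / (60 * speed * width * density) * 1000
  thickness = 26842 / (60 * 16.6 * 2.2 * 2500) * 1000 = 4.9 mm

4.9 mm


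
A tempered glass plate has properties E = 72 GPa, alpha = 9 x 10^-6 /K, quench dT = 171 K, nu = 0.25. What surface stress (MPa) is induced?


Tempering stress: sigma = E * alpha * dT / (1 - nu)
  E (MPa) = 72 * 1000 = 72000
  Numerator = 72000 * (9 x 10^-6) * 171 = 110.808
  Denominator = 1 - 0.25 = 0.75
  sigma = 110.808 / 0.75 = 147.7 MPa

147.7 MPa


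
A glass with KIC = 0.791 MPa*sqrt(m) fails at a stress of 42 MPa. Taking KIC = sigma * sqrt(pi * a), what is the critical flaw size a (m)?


Rearrange KIC = sigma * sqrt(pi * a):
  sqrt(pi * a) = KIC / sigma
  sqrt(pi * a) = 0.791 / 42 = 0.018833
  a = (KIC / sigma)^2 / pi
  a = 0.018833^2 / pi = 0.0001129 m

0.0001129 m


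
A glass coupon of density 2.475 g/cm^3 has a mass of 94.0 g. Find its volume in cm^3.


Rearrange rho = m / V:
  V = m / rho
  V = 94.0 / 2.475 = 37.98 cm^3

37.98 cm^3


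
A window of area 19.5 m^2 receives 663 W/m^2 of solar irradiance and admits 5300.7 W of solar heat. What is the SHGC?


Rearrange Q = Area * SHGC * Irradiance:
  SHGC = Q / (Area * Irradiance)
  SHGC = 5300.7 / (19.5 * 663) = 0.41

0.41


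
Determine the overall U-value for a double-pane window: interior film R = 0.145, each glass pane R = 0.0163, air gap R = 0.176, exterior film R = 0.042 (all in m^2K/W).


Total thermal resistance (series):
  R_total = R_in + R_glass + R_air + R_glass + R_out
  R_total = 0.145 + 0.0163 + 0.176 + 0.0163 + 0.042 = 0.3956 m^2K/W
U-value = 1 / R_total = 1 / 0.3956 = 2.528 W/m^2K

2.528 W/m^2K


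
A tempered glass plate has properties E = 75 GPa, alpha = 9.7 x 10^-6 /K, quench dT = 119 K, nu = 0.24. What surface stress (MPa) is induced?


Tempering stress: sigma = E * alpha * dT / (1 - nu)
  E (MPa) = 75 * 1000 = 75000
  Numerator = 75000 * (9.7 x 10^-6) * 119 = 86.5725
  Denominator = 1 - 0.24 = 0.76
  sigma = 86.5725 / 0.76 = 113.9 MPa

113.9 MPa


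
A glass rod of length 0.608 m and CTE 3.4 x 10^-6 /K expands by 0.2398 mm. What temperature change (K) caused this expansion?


Rearrange dL = alpha * L0 * dT for dT:
  dT = dL / (alpha * L0)
  dL (m) = 0.2398 / 1000 = 0.0002398
  dT = 0.0002398 / ((3.4 x 10^-6) * 0.608) = 116.0 K

116.0 K


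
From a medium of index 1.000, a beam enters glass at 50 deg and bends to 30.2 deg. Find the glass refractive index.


Apply Snell's law: n1 * sin(theta1) = n2 * sin(theta2)
  n2 = n1 * sin(theta1) / sin(theta2)
  sin(50) = 0.766044
  sin(30.2) = 0.50302
  n2 = 1.000 * 0.766044 / 0.50302 = 1.5229

1.5229


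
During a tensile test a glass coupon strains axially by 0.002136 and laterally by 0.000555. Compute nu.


Poisson's ratio: nu = lateral strain / axial strain
  nu = 0.000555 / 0.002136 = 0.2598

0.2598


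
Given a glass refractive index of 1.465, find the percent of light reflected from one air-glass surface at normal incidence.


Fresnel reflectance at normal incidence:
  R = ((n - 1)/(n + 1))^2
  (n - 1)/(n + 1) = (1.465 - 1)/(1.465 + 1) = 0.188641
  R = 0.188641^2 = 0.0355854
  R(%) = 0.0355854 * 100 = 3.559%

3.559%


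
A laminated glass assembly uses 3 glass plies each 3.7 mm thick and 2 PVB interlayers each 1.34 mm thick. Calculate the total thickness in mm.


Total thickness = glass contribution + PVB contribution
  Glass: 3 * 3.7 = 11.1 mm
  PVB: 2 * 1.34 = 2.68 mm
  Total = 11.1 + 2.68 = 13.78 mm

13.78 mm


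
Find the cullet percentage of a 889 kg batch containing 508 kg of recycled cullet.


Cullet ratio = (cullet mass / total batch mass) * 100
  Ratio = 508 / 889 * 100 = 57.14%

57.14%


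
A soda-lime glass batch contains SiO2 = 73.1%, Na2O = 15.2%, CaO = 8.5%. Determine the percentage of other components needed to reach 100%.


Sum the three major oxides:
  SiO2 + Na2O + CaO = 73.1 + 15.2 + 8.5 = 96.8%
Subtract from 100%:
  Others = 100 - 96.8 = 3.2%

3.2%


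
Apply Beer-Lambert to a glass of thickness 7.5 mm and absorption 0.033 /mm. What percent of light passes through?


Beer-Lambert law: T = exp(-alpha * thickness)
  exponent = -0.033 * 7.5 = -0.2475
  T = exp(-0.2475) = 0.7808
  Percentage = 0.7808 * 100 = 78.08%

78.08%


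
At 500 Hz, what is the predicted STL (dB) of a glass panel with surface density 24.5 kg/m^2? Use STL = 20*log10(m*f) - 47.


Mass law: STL = 20 * log10(m * f) - 47
  m * f = 24.5 * 500 = 12250
  log10(12250) = 4.08814
  STL = 20 * 4.08814 - 47 = 81.7628 - 47 = 34.8 dB

34.8 dB


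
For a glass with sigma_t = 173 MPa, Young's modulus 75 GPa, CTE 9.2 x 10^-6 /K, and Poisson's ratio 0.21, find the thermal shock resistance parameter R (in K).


Thermal shock resistance: R = sigma * (1 - nu) / (E * alpha)
  Numerator = 173 * (1 - 0.21) = 136.67
  Denominator = 75 * 1000 * (9.2 x 10^-6) = 0.69
  R = 136.67 / 0.69 = 198.1 K

198.1 K


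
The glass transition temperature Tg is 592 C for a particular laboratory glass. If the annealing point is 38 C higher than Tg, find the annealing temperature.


The annealing temperature is Tg plus the offset:
  T_anneal = 592 + 38 = 630 C

630 C


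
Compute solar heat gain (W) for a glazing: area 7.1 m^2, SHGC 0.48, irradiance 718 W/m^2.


Solar heat gain: Q = Area * SHGC * Irradiance
  Q = 7.1 * 0.48 * 718 = 2446.9 W

2446.9 W


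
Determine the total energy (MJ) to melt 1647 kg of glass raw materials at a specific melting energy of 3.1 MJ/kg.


Total energy = mass * specific energy
  E = 1647 * 3.1 = 5105.7 MJ

5105.7 MJ


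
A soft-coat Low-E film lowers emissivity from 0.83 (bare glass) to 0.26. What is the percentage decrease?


Percentage reduction = (1 - coated/uncoated) * 100
  Ratio = 0.26 / 0.83 = 0.3133
  Reduction = (1 - 0.3133) * 100 = 68.7%

68.7%


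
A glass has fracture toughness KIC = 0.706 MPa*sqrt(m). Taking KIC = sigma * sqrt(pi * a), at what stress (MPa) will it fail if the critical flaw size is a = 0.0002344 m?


Rearrange KIC = sigma * sqrt(pi * a):
  sigma = KIC / sqrt(pi * a)
  sqrt(pi * 0.0002344) = 0.027136
  sigma = 0.706 / 0.027136 = 26.02 MPa

26.02 MPa


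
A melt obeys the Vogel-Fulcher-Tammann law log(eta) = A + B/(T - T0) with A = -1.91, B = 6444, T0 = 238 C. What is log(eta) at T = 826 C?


VFT equation: log(eta) = A + B / (T - T0)
  T - T0 = 826 - 238 = 588
  B / (T - T0) = 6444 / 588 = 10.959
  log(eta) = -1.91 + 10.959 = 9.049

9.049


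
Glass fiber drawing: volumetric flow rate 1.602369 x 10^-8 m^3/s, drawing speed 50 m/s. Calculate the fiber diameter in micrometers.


Cross-sectional area from continuity:
  A = Q / v = 1.602369 x 10^-8 / 50 = 3.204738 x 10^-10 m^2
Diameter from circular cross-section:
  d = sqrt(4A / pi) * 10^6 (m -> um)
  d = sqrt(4 * 3.204738 x 10^-10 / pi) * 10^6 = 20.2 um

20.2 um
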